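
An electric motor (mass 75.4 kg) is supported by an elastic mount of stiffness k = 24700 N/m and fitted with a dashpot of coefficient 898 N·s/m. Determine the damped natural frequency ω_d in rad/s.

ω_n = √(k/m) = √(24700/75.4) = 18.10 rad/s.
Critical damping c_c = 2√(k·m) = 2√(24700 × 75.4) = 2729 N·s/m, so ζ = c/c_c = 898/2729 = 0.3290.
ω_d = ω_n√(1 − ζ²) = 18.10 × √(1 − 0.108) = 17.09 rad/s.

17.1 rad/s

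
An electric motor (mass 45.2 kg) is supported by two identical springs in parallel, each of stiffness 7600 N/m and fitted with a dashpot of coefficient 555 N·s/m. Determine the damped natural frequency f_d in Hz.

2.75 Hz

Parallel springs add: k_eq = 2 × 7600 = 15200 N/m.
ω_n = √(k_eq/m) = √(15200/45.2) = 18.34 rad/s.
Critical damping c_c = 2√(k_eq·m) = 2√(15200 × 45.2) = 1658 N·s/m, so ζ = c/c_c = 555/1658 = 0.3348.
ω_d = ω_n√(1 − ζ²) = 18.34 × √(1 − 0.112) = 17.28 rad/s.
f_d = ω_d/(2π) = 2.750 Hz.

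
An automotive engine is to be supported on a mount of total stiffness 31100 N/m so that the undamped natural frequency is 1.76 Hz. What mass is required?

ω_n = 2πf_n = 2π × 1.76 = 11.06 rad/s.
m = k/ω_n² = 31100/11.06² = 31100/122.3 = 254.3 kg.

254 kg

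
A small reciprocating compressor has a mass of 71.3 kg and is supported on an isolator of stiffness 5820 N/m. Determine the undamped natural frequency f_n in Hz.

1.44 Hz

ω_n = √(k/m) = √(5820/71.3) = √81.63 = 9.035 rad/s.
f_n = ω_n/(2π) = 9.035/6.283 = 1.438 Hz.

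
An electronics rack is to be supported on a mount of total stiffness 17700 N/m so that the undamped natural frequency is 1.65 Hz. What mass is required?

ω_n = 2πf_n = 2π × 1.65 = 10.37 rad/s.
m = k/ω_n² = 17700/10.37² = 17700/107.5 = 164.7 kg.

165 kg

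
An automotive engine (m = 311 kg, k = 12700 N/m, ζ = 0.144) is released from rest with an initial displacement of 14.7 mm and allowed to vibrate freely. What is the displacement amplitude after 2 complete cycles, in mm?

Logarithmic decrement δ = 2πζ/√(1 − ζ²) = 2π × 0.1440/√(1 − 0.0207) = 0.9143.
After n cycles, x_n/x₀ = e^(−nδ), so x_2 = 14.7 × e^(−2 × 0.9143) = 14.7 × 0.1606 = 2.361 mm.

2.36 mm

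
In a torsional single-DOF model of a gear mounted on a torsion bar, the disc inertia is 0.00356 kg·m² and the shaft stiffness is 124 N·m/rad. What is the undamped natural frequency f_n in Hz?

29.7 Hz

ω_n = √(k_t/J) = √(124/0.00356) = √34830 = 186.6 rad/s.
f_n = ω_n/(2π) = 186.6/6.283 = 29.70 Hz.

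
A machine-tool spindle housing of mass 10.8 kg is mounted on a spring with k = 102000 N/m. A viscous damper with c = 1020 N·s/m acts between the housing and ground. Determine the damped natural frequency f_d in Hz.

13.5 Hz

ω_n = √(k/m) = √(102000/10.8) = 97.18 rad/s.
Critical damping c_c = 2√(k·m) = 2√(102000 × 10.8) = 2099 N·s/m, so ζ = c/c_c = 1020/2099 = 0.4859.
ω_d = ω_n√(1 − ζ²) = 97.18 × √(1 − 0.236) = 84.94 rad/s.
f_d = ω_d/(2π) = 13.52 Hz.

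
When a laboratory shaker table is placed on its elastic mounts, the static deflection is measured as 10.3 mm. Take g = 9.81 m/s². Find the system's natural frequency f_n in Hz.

4.91 Hz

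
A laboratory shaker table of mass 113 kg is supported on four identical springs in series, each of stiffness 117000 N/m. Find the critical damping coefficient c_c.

3640 N·s/m

Series springs: 1/k_eq = 4/117000, so k_eq = 117000/4 = 29250 N/m.
c_c = 2√(k_eq·m) = 2√(29250 × 113) = 2 × 1818 = 3636 N·s/m.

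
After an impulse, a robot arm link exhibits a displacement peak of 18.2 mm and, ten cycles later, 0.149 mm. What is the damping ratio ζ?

Logarithmic decrement δ = (1/n)·ln(x₀/x_n) = (1/10)·ln(18.2/0.149) = (1/10)·ln(122.1) = 0.4805.
ζ = δ/√(4π² + δ²) = 0.4805/√(39.48 + 0.231) = 0.4805/6.302 = 0.07625.

0.0763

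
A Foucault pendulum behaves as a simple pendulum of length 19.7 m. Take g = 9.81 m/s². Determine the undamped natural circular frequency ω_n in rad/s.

For a simple pendulum ω_n = √(g/L) = √(9.81/19.7) = √0.4980 = 0.7057 rad/s.

0.706 rad/s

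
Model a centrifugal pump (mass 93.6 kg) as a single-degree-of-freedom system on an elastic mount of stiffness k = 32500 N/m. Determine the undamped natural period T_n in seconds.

ω_n = √(k/m) = √(32500/93.6) = √347.2 = 18.63 rad/s.
T_n = 2π/ω_n = 6.283/18.63 = 0.3372 s.

0.337 s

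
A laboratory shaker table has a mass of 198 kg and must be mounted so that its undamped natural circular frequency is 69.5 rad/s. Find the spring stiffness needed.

k = m·ω_n² = 198 × 69.50² = 198 × 4830 = 956400 N/m.

956000 N/m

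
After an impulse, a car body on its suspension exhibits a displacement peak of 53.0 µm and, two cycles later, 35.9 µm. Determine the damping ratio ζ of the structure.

0.0310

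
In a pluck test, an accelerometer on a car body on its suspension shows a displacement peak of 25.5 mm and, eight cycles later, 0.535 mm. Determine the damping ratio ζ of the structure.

0.0766

Logarithmic decrement δ = (1/n)·ln(x₀/x_n) = (1/8)·ln(25.5/0.535) = (1/8)·ln(47.66) = 0.4830.
ζ = δ/√(4π² + δ²) = 0.4830/√(39.48 + 0.233) = 0.4830/6.302 = 0.07665.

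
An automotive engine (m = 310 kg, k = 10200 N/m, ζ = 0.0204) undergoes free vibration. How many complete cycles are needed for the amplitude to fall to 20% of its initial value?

13 cycles

Logarithmic decrement δ = 2πζ/√(1 − ζ²) = 2π × 0.02040/√(1 − 0.000416) = 0.1282.
x_n/x₀ = e^(−nδ) ≤ 0.2; take ln: n ≥ ln(1/0.2)/δ = 1.609/0.1282 = 12.55.
So 13 complete cycles are required.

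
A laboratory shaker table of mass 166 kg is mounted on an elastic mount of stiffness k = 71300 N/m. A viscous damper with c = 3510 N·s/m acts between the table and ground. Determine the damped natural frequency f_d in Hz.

2.84 Hz

ω_n = √(k/m) = √(71300/166) = 20.72 rad/s.
Critical damping c_c = 2√(k·m) = 2√(71300 × 166) = 6881 N·s/m, so ζ = c/c_c = 3510/6881 = 0.5101.
ω_d = ω_n√(1 − ζ²) = 20.72 × √(1 − 0.260) = 17.83 rad/s.
f_d = ω_d/(2π) = 2.837 Hz.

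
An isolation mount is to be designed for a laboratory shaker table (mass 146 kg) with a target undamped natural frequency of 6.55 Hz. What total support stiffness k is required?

ω_n = 2πf_n = 2π × 6.55 = 41.15 rad/s.
k = m·ω_n² = 146 × 41.15² = 146 × 1694 = 247300 N/m.

247000 N/m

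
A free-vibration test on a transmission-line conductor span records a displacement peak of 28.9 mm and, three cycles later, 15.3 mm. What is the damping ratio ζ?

Logarithmic decrement δ = (1/n)·ln(x₀/x_n) = (1/3)·ln(28.9/15.3) = (1/3)·ln(1.889) = 0.2120.
ζ = δ/√(4π² + δ²) = 0.2120/√(39.48 + 0.0449) = 0.2120/6.287 = 0.03372.

0.0337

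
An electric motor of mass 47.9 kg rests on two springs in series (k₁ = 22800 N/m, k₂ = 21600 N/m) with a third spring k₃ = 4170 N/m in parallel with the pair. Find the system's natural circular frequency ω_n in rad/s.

17.8 rad/s

Series pair: k_s = k₁k₂/(k₁+k₂) = (22800)(21600)/(22800 + 21600) = 11090 N/m. In parallel with k₃: k_eq = 11090 + 4170 = 15260 N/m.
ω_n = √(k_eq/m) = √(15260/47.9) = √318.6 = 17.85 rad/s.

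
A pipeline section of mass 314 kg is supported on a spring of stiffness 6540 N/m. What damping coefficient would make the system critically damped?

c_c = 2√(k·m) = 2√(6540 × 314) = 2 × 1433 = 2866 N·s/m.

2870 N·s/m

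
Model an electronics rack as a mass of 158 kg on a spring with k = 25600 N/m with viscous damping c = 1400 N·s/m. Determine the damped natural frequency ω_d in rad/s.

11.9 rad/s

ω_n = √(k/m) = √(25600/158) = 12.73 rad/s.
Critical damping c_c = 2√(k·m) = 2√(25600 × 158) = 4022 N·s/m, so ζ = c/c_c = 1400/4022 = 0.3481.
ω_d = ω_n√(1 − ζ²) = 12.73 × √(1 − 0.121) = 11.93 rad/s.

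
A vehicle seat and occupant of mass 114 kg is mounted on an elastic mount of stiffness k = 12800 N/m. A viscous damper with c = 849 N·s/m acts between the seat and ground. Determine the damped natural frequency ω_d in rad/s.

ω_n = √(k/m) = √(12800/114) = 10.60 rad/s.
Critical damping c_c = 2√(k·m) = 2√(12800 × 114) = 2416 N·s/m, so ζ = c/c_c = 849/2416 = 0.3514.
ω_d = ω_n√(1 − ζ²) = 10.60 × √(1 − 0.123) = 9.920 rad/s.

9.92 rad/s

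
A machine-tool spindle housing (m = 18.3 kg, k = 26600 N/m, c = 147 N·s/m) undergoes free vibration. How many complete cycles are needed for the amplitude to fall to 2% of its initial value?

6 cycles

ζ = c/(2√(km)) = 147/(2√(26600 × 18.3)) = 147/1395 = 0.1053.
Logarithmic decrement δ = 2πζ/√(1 − ζ²) = 2π × 0.1053/√(1 − 0.0111) = 0.6656.
x_n/x₀ = e^(−nδ) ≤ 0.02; take ln: n ≥ ln(1/0.02)/δ = 3.912/0.6656 = 5.877.
So 6 complete cycles are required.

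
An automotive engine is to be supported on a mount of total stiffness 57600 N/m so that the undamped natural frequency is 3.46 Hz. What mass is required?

122 kg

ω_n = 2πf_n = 2π × 3.46 = 21.74 rad/s.
m = k/ω_n² = 57600/21.74² = 57600/472.6 = 121.9 kg.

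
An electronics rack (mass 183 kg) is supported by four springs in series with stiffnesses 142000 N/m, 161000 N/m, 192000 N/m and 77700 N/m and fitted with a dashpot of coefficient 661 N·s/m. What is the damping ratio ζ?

Series springs: 1/k_eq = 1/142000 + 1/161000 + 1/192000 + 1/77700 = 3.133×10^-5, so k_eq = 31920 N/m.
ω_n = √(k_eq/m) = √(31920/183) = 13.21 rad/s.
Critical damping c_c = 2√(k_eq·m) = 2√(31920 × 183) = 4834 N·s/m, so ζ = c/c_c = 661/4834 = 0.1368.

0.137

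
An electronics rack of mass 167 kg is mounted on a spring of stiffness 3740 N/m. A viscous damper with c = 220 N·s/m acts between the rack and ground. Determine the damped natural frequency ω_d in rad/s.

ω_n = √(k/m) = √(3740/167) = 4.732 rad/s.
Critical damping c_c = 2√(k·m) = 2√(3740 × 167) = 1581 N·s/m, so ζ = c/c_c = 220/1581 = 0.1392.
ω_d = ω_n√(1 − ζ²) = 4.732 × √(1 − 0.0194) = 4.686 rad/s.

4.69 rad/s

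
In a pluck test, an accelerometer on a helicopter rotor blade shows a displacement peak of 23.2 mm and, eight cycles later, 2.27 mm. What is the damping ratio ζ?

Logarithmic decrement δ = (1/n)·ln(x₀/x_n) = (1/8)·ln(23.2/2.27) = (1/8)·ln(10.22) = 0.2905.
ζ = δ/√(4π² + δ²) = 0.2905/√(39.48 + 0.0844) = 0.2905/6.290 = 0.04619.

0.0462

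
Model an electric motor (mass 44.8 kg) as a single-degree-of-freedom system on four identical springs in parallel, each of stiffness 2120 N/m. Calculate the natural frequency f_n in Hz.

Parallel springs add: k_eq = 4 × 2120 = 8480 N/m.
ω_n = √(k_eq/m) = √(8480/44.8) = √189.3 = 13.76 rad/s.
f_n = ω_n/(2π) = 13.76/6.283 = 2.190 Hz.

2.19 Hz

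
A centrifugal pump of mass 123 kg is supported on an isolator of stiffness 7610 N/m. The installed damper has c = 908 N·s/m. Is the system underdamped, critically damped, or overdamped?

underdamped

c_c = 2√(k·m) = 1935 N·s/m; ζ = c/c_c = 908/1935 = 0.469.
Since ζ < 1 the system is underdamped.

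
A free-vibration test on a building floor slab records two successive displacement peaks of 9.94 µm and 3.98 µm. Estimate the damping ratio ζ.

0.144

Logarithmic decrement δ = (1/n)·ln(x₀/x_n) = (1/1)·ln(9.94/3.98) = (1/1)·ln(2.497) = 0.9153.
ζ = δ/√(4π² + δ²) = 0.9153/√(39.48 + 0.838) = 0.9153/6.350 = 0.1442.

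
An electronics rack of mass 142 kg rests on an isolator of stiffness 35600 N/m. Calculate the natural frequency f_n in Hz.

ω_n = √(k/m) = √(35600/142) = √250.7 = 15.83 rad/s.
f_n = ω_n/(2π) = 15.83/6.283 = 2.520 Hz.

2.52 Hz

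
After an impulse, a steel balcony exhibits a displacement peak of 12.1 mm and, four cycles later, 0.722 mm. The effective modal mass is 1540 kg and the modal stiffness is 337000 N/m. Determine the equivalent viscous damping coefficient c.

5080 N·s/m

Logarithmic decrement δ = (1/n)·ln(x₀/x_n) = (1/4)·ln(12.1/0.722) = (1/4)·ln(16.76) = 0.7047.
ζ = δ/√(4π² + δ²) = 0.7047/√(39.48 + 0.497) = 0.7047/6.323 = 0.1115.
c = ζ · 2√(km) = 0.1115 × 2√(337000 × 1540) = 0.1115 × 45560 = 5079 N·s/m.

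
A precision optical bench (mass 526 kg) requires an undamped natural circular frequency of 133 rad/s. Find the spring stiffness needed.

k = m·ω_n² = 526 × 133.0² = 526 × 17690 = 9304000 N/m.

9300000 N/m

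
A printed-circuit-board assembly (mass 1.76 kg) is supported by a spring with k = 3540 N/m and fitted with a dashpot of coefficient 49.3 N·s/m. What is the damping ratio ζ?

ω_n = √(k/m) = √(3540/1.76) = 44.85 rad/s.
Critical damping c_c = 2√(k·m) = 2√(3540 × 1.76) = 157.9 N·s/m, so ζ = c/c_c = 49.3/157.9 = 0.3123.

0.312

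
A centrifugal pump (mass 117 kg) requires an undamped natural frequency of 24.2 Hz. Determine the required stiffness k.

2710000 N/m

ω_n = 2πf_n = 2π × 24.2 = 152.1 rad/s.
k = m·ω_n² = 117 × 152.1² = 117 × 23120 = 2705000 N/m.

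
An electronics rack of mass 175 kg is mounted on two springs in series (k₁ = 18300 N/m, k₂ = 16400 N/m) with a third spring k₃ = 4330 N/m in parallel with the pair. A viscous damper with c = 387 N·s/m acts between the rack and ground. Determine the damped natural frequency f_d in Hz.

1.36 Hz

Series pair: k_s = k₁k₂/(k₁+k₂) = (18300)(16400)/(18300 + 16400) = 8649 N/m. In parallel with k₃: k_eq = 8649 + 4330 = 12980 N/m.
ω_n = √(k_eq/m) = √(12980/175) = 8.612 rad/s.
Critical damping c_c = 2√(k_eq·m) = 2√(12980 × 175) = 3014 N·s/m, so ζ = c/c_c = 387/3014 = 0.1284.
ω_d = ω_n√(1 − ζ²) = 8.612 × √(1 − 0.0165) = 8.541 rad/s.
f_d = ω_d/(2π) = 1.359 Hz.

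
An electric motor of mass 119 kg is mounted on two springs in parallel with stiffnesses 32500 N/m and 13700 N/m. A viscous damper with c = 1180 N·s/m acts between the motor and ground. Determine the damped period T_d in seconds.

Parallel springs add: k_eq = 32500 + 13700 = 46200 N/m.
ω_n = √(k_eq/m) = √(46200/119) = 19.70 rad/s.
Critical damping c_c = 2√(k_eq·m) = 2√(46200 × 119) = 4689 N·s/m, so ζ = c/c_c = 1180/4689 = 0.2516.
ω_d = ω_n√(1 − ζ²) = 19.70 × √(1 − 0.0633) = 19.07 rad/s.
T_d = 2π/ω_d = 0.3295 s.

0.329 s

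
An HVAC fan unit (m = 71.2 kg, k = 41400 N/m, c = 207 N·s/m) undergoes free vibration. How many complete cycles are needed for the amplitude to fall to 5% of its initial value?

8 cycles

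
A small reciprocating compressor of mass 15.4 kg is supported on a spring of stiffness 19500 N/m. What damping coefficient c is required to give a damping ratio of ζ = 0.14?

153 N·s/m

c_c = 2√(k·m) = 2√(19500 × 15.4) = 1096 N·s/m.
c = ζ·c_c = 0.14 × 1096 = 153.4 N·s/m.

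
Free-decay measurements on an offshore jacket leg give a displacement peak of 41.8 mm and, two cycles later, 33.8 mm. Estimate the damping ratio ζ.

0.0169

Logarithmic decrement δ = (1/n)·ln(x₀/x_n) = (1/2)·ln(41.8/33.8) = (1/2)·ln(1.237) = 0.1062.
ζ = δ/√(4π² + δ²) = 0.1062/√(39.48 + 0.0113) = 0.1062/6.284 = 0.01690.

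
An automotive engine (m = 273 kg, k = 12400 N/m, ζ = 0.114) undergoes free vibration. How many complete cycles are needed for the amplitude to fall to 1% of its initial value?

7 cycles

Logarithmic decrement δ = 2πζ/√(1 − ζ²) = 2π × 0.1140/√(1 − 0.0130) = 0.7210.
x_n/x₀ = e^(−nδ) ≤ 0.01; take ln: n ≥ ln(1/0.01)/δ = 4.605/0.7210 = 6.387.
So 7 complete cycles are required.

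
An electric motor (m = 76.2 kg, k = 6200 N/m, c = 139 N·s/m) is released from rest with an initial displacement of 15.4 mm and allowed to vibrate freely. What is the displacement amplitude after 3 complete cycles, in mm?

ζ = c/(2√(km)) = 139/(2√(6200 × 76.2)) = 139/1375 = 0.1011.
Logarithmic decrement δ = 2πζ/√(1 − ζ²) = 2π × 0.1011/√(1 − 0.0102) = 0.6386.
After n cycles, x_n/x₀ = e^(−nδ), so x_3 = 15.4 × e^(−3 × 0.6386) = 15.4 × 0.1472 = 2.267 mm.

2.27 mm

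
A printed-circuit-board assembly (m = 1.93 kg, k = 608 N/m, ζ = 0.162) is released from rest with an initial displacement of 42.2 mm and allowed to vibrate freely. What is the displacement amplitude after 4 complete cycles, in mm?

Logarithmic decrement δ = 2πζ/√(1 − ζ²) = 2π × 0.1620/√(1 − 0.0262) = 1.032.
After n cycles, x_n/x₀ = e^(−nδ), so x_4 = 42.2 × e^(−4 × 1.032) = 42.2 × 0.01615 = 0.6814 mm.

0.681 mm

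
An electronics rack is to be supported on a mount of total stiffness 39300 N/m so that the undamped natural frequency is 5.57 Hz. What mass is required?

32.1 kg

ω_n = 2πf_n = 2π × 5.57 = 35.00 rad/s.
m = k/ω_n² = 39300/35.00² = 39300/1225 = 32.09 kg.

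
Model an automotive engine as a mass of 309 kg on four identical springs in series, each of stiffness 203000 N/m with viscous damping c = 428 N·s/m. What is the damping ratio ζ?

0.0540

Series springs: 1/k_eq = 4/203000, so k_eq = 203000/4 = 50750 N/m.
ω_n = √(k_eq/m) = √(50750/309) = 12.82 rad/s.
Critical damping c_c = 2√(k_eq·m) = 2√(50750 × 309) = 7920 N·s/m, so ζ = c/c_c = 428/7920 = 0.05404.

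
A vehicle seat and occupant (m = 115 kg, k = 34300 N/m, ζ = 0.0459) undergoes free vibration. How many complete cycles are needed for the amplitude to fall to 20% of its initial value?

Logarithmic decrement δ = 2πζ/√(1 − ζ²) = 2π × 0.04590/√(1 − 0.00211) = 0.2887.
x_n/x₀ = e^(−nδ) ≤ 0.2; take ln: n ≥ ln(1/0.2)/δ = 1.609/0.2887 = 5.575.
So 6 complete cycles are required.

6 cycles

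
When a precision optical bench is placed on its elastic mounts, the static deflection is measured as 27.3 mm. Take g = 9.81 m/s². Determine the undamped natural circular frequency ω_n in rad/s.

ω_n = √(g/δ_st) = √(9.81/0.0273) = √359.3 = 18.96 rad/s.

19.0 rad/s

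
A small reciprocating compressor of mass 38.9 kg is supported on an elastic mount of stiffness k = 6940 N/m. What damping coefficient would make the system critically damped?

c_c = 2√(k·m) = 2√(6940 × 38.9) = 2 × 519.6 = 1039 N·s/m.

1040 N·s/m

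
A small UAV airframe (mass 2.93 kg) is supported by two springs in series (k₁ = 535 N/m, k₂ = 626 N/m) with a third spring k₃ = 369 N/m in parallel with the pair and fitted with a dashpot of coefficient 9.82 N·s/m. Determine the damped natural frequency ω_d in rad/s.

Series pair: k_s = k₁k₂/(k₁+k₂) = (535)(626)/(535 + 626) = 288.5 N/m. In parallel with k₃: k_eq = 288.5 + 369 = 657.5 N/m.
ω_n = √(k_eq/m) = √(657.5/2.93) = 14.98 rad/s.
Critical damping c_c = 2√(k_eq·m) = 2√(657.5 × 2.93) = 87.78 N·s/m, so ζ = c/c_c = 9.82/87.78 = 0.1119.
ω_d = ω_n√(1 − ζ²) = 14.98 × √(1 − 0.0125) = 14.89 rad/s.

14.9 rad/s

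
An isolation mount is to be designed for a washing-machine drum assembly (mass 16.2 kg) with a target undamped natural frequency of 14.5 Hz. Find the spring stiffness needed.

134000 N/m

ω_n = 2πf_n = 2π × 14.5 = 91.11 rad/s.
k = m·ω_n² = 16.2 × 91.11² = 16.2 × 8300 = 134500 N/m.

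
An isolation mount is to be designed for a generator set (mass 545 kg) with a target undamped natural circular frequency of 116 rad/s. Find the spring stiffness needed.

k = m·ω_n² = 545 × 116.0² = 545 × 13460 = 7334000 N/m.

7330000 N/m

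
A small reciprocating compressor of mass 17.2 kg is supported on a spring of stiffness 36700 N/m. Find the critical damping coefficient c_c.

c_c = 2√(k·m) = 2√(36700 × 17.2) = 2 × 794.5 = 1589 N·s/m.

1590 N·s/m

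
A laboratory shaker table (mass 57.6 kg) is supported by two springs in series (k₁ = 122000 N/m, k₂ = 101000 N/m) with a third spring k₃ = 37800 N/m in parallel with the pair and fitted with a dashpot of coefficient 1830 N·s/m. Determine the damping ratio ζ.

0.395

Series pair: k_s = k₁k₂/(k₁+k₂) = (122000)(101000)/(122000 + 101000) = 55260 N/m. In parallel with k₃: k_eq = 55260 + 37800 = 93060 N/m.
ω_n = √(k_eq/m) = √(93060/57.6) = 40.19 rad/s.
Critical damping c_c = 2√(k_eq·m) = 2√(93060 × 57.6) = 4630 N·s/m, so ζ = c/c_c = 1830/4630 = 0.3952.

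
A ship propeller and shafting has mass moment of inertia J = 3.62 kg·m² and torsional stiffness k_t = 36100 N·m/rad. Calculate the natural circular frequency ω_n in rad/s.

99.9 rad/s

ω_n = √(k_t/J) = √(36100/3.62) = √9972 = 99.86 rad/s.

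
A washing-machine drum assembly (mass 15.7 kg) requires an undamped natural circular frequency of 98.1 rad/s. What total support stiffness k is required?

k = m·ω_n² = 15.7 × 98.10² = 15.7 × 9624 = 151100 N/m.

151000 N/m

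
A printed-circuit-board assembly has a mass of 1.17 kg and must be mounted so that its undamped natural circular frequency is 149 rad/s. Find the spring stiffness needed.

26000 N/m

k = m·ω_n² = 1.17 × 149.0² = 1.17 × 22200 = 25980 N/m.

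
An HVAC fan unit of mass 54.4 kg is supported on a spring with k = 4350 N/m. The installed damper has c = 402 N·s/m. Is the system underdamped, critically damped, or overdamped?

underdamped

c_c = 2√(k·m) = 972.9 N·s/m; ζ = c/c_c = 402/972.9 = 0.413.
Since ζ < 1 the system is underdamped.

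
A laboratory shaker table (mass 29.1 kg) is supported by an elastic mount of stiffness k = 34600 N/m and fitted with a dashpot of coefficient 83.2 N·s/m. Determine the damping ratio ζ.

0.0415

ω_n = √(k/m) = √(34600/29.1) = 34.48 rad/s.
Critical damping c_c = 2√(k·m) = 2√(34600 × 29.1) = 2007 N·s/m, so ζ = c/c_c = 83.2/2007 = 0.04146.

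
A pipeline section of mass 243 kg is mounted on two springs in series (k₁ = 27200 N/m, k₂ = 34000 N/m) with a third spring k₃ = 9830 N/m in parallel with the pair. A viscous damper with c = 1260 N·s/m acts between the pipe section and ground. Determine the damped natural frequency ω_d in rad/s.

9.79 rad/s

Series pair: k_s = k₁k₂/(k₁+k₂) = (27200)(34000)/(27200 + 34000) = 15110 N/m. In parallel with k₃: k_eq = 15110 + 9830 = 24940 N/m.
ω_n = √(k_eq/m) = √(24940/243) = 10.13 rad/s.
Critical damping c_c = 2√(k_eq·m) = 2√(24940 × 243) = 4924 N·s/m, so ζ = c/c_c = 1260/4924 = 0.2559.
ω_d = ω_n√(1 − ζ²) = 10.13 × √(1 − 0.0655) = 9.794 rad/s.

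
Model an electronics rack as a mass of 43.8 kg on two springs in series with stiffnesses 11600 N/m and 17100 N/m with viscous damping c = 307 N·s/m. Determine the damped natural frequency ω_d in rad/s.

Series springs: 1/k_eq = 1/11600 + 1/17100 = 0.0001447, so k_eq = 6911 N/m.
ω_n = √(k_eq/m) = √(6911/43.8) = 12.56 rad/s.
Critical damping c_c = 2√(k_eq·m) = 2√(6911 × 43.8) = 1100 N·s/m, so ζ = c/c_c = 307/1100 = 0.2790.
ω_d = ω_n√(1 − ζ²) = 12.56 × √(1 − 0.0778) = 12.06 rad/s.

12.1 rad/s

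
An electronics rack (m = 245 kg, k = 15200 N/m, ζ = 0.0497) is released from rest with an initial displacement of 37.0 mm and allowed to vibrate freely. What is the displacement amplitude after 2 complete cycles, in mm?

Logarithmic decrement δ = 2πζ/√(1 − ζ²) = 2π × 0.04970/√(1 − 0.00247) = 0.3127.
After n cycles, x_n/x₀ = e^(−nδ), so x_2 = 37.0 × e^(−2 × 0.3127) = 37.0 × 0.5351 = 19.80 mm.

19.8 mm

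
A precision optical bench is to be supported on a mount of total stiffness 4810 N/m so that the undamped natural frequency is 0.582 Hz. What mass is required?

ω_n = 2πf_n = 2π × 0.582 = 3.657 rad/s.
m = k/ω_n² = 4810/3.657² = 4810/13.37 = 359.7 kg.

360 kg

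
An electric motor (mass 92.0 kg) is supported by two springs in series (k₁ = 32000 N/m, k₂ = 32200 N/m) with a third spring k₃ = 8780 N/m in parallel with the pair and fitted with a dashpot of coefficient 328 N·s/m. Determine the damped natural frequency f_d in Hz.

Series pair: k_s = k₁k₂/(k₁+k₂) = (32000)(32200)/(32000 + 32200) = 16050 N/m. In parallel with k₃: k_eq = 16050 + 8780 = 24830 N/m.
ω_n = √(k_eq/m) = √(24830/92.0) = 16.43 rad/s.
Critical damping c_c = 2√(k_eq·m) = 2√(24830 × 92.0) = 3023 N·s/m, so ζ = c/c_c = 328/3023 = 0.1085.
ω_d = ω_n√(1 − ζ²) = 16.43 × √(1 − 0.0118) = 16.33 rad/s.
f_d = ω_d/(2π) = 2.599 Hz.

2.60 Hz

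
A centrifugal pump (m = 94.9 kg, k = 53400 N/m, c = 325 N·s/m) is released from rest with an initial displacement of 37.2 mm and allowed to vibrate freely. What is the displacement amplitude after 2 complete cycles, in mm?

ζ = c/(2√(km)) = 325/(2√(53400 × 94.9)) = 325/4502 = 0.07219.
Logarithmic decrement δ = 2πζ/√(1 − ζ²) = 2π × 0.07219/√(1 − 0.00521) = 0.4547.
After n cycles, x_n/x₀ = e^(−nδ), so x_2 = 37.2 × e^(−2 × 0.4547) = 37.2 × 0.4027 = 14.98 mm.

15.0 mm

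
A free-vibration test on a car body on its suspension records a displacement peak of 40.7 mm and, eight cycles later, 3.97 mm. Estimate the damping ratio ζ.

0.0463

Logarithmic decrement δ = (1/n)·ln(x₀/x_n) = (1/8)·ln(40.7/3.97) = (1/8)·ln(10.25) = 0.2909.
ζ = δ/√(4π² + δ²) = 0.2909/√(39.48 + 0.0846) = 0.2909/6.290 = 0.04625.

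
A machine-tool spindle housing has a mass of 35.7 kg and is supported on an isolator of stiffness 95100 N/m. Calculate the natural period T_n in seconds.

ω_n = √(k/m) = √(95100/35.7) = √2664 = 51.61 rad/s.
T_n = 2π/ω_n = 6.283/51.61 = 0.1217 s.

0.122 s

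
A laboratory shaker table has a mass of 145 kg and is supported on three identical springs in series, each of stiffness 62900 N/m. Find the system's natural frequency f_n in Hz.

1.91 Hz

Series springs: 1/k_eq = 3/62900, so k_eq = 62900/3 = 20970 N/m.
ω_n = √(k_eq/m) = √(20970/145) = √144.6 = 12.02 rad/s.
f_n = ω_n/(2π) = 12.02/6.283 = 1.914 Hz.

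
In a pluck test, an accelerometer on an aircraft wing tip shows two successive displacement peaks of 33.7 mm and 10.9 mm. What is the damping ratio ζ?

0.177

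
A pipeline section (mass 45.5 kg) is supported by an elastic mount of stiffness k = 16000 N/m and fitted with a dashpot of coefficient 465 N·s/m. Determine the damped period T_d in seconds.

0.348 s

ω_n = √(k/m) = √(16000/45.5) = 18.75 rad/s.
Critical damping c_c = 2√(k·m) = 2√(16000 × 45.5) = 1706 N·s/m, so ζ = c/c_c = 465/1706 = 0.2725.
ω_d = ω_n√(1 − ζ²) = 18.75 × √(1 − 0.0743) = 18.04 rad/s.
T_d = 2π/ω_d = 0.3482 s.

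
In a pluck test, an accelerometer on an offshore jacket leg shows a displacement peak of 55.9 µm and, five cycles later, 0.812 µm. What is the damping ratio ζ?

0.133

Logarithmic decrement δ = (1/n)·ln(x₀/x_n) = (1/5)·ln(55.9/0.812) = (1/5)·ln(68.84) = 0.8464.
ζ = δ/√(4π² + δ²) = 0.8464/√(39.48 + 0.716) = 0.8464/6.340 = 0.1335.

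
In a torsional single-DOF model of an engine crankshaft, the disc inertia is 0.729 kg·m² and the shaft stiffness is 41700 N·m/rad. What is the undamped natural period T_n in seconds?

0.0263 s

ω_n = √(k_t/J) = √(41700/0.729) = √57200 = 239.2 rad/s.
T_n = 2π/ω_n = 6.283/239.2 = 0.02627 s.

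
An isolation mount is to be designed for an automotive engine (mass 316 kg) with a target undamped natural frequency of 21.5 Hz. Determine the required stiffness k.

5770000 N/m

ω_n = 2πf_n = 2π × 21.5 = 135.1 rad/s.
k = m·ω_n² = 316 × 135.1² = 316 × 18250 = 5767000 N/m.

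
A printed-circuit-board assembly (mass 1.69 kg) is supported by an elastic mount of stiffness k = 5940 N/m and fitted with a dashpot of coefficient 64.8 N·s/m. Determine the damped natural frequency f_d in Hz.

8.93 Hz

ω_n = √(k/m) = √(5940/1.69) = 59.29 rad/s.
Critical damping c_c = 2√(k·m) = 2√(5940 × 1.69) = 200.4 N·s/m, so ζ = c/c_c = 64.8/200.4 = 0.3234.
ω_d = ω_n√(1 − ζ²) = 59.29 × √(1 − 0.105) = 56.10 rad/s.
f_d = ω_d/(2π) = 8.929 Hz.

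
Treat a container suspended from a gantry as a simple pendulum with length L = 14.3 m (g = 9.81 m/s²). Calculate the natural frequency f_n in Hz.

0.132 Hz

For a simple pendulum ω_n = √(g/L) = √(9.81/14.3) = √0.6860 = 0.8283 rad/s.
f_n = ω_n/(2π) = 0.8283/6.283 = 0.1318 Hz.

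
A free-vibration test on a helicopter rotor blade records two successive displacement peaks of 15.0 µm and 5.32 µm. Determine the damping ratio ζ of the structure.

0.163

Logarithmic decrement δ = (1/n)·ln(x₀/x_n) = (1/1)·ln(15.0/5.32) = (1/1)·ln(2.820) = 1.037.
ζ = δ/√(4π² + δ²) = 1.037/√(39.48 + 1.07) = 1.037/6.368 = 0.1628.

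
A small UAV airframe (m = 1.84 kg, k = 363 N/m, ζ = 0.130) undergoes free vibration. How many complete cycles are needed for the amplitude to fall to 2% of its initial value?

5 cycles

Logarithmic decrement δ = 2πζ/√(1 − ζ²) = 2π × 0.1300/√(1 − 0.0169) = 0.8238.
x_n/x₀ = e^(−nδ) ≤ 0.02; take ln: n ≥ ln(1/0.02)/δ = 3.912/0.8238 = 4.749.
So 5 complete cycles are required.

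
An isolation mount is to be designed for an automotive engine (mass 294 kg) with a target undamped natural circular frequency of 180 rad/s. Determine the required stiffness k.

9530000 N/m

k = m·ω_n² = 294 × 180.0² = 294 × 32400 = 9526000 N/m.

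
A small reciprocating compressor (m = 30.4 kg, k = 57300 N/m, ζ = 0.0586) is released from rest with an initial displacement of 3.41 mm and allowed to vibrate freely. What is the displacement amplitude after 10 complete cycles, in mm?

Logarithmic decrement δ = 2πζ/√(1 − ζ²) = 2π × 0.05860/√(1 − 0.00343) = 0.3688.
After n cycles, x_n/x₀ = e^(−nδ), so x_10 = 3.41 × e^(−10 × 0.3688) = 3.41 × 0.02501 = 0.08530 mm.

0.0853 mm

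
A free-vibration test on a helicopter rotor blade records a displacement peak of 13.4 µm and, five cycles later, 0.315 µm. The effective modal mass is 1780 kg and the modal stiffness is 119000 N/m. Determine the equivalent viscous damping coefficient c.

3450 N·s/m

Logarithmic decrement δ = (1/n)·ln(x₀/x_n) = (1/5)·ln(13.4/0.315) = (1/5)·ln(42.54) = 0.7501.
ζ = δ/√(4π² + δ²) = 0.7501/√(39.48 + 0.563) = 0.7501/6.328 = 0.1185.
c = ζ · 2√(km) = 0.1185 × 2√(119000 × 1780) = 0.1185 × 29110 = 3450 N·s/m.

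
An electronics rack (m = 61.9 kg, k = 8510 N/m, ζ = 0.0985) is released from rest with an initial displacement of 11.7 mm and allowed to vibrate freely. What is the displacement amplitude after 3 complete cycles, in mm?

Logarithmic decrement δ = 2πζ/√(1 − ζ²) = 2π × 0.09850/√(1 − 0.00970) = 0.6219.
After n cycles, x_n/x₀ = e^(−nδ), so x_3 = 11.7 × e^(−3 × 0.6219) = 11.7 × 0.1548 = 1.811 mm.

1.81 mm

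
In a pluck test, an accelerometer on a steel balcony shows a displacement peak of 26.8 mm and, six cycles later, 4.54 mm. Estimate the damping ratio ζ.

0.0470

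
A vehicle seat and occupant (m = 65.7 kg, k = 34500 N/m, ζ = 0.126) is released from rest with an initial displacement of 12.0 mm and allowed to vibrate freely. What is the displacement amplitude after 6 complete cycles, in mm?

0.0999 mm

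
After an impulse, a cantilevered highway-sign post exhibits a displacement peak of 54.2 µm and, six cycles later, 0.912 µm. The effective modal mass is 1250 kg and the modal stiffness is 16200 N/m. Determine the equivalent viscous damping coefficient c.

Logarithmic decrement δ = (1/n)·ln(x₀/x_n) = (1/6)·ln(54.2/0.912) = (1/6)·ln(59.43) = 0.6808.
ζ = δ/√(4π² + δ²) = 0.6808/√(39.48 + 0.463) = 0.6808/6.320 = 0.1077.
c = ζ · 2√(km) = 0.1077 × 2√(16200 × 1250) = 0.1077 × 9000 = 969.5 N·s/m.

969 N·s/m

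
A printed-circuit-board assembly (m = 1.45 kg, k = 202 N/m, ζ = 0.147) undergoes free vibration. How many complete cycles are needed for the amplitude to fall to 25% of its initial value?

2 cycles

Logarithmic decrement δ = 2πζ/√(1 − ζ²) = 2π × 0.1470/√(1 − 0.0216) = 0.9338.
x_n/x₀ = e^(−nδ) ≤ 0.25; take ln: n ≥ ln(1/0.25)/δ = 1.386/0.9338 = 1.485.
So 2 complete cycles are required.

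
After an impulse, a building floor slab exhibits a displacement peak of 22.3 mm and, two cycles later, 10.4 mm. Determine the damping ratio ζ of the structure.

0.0606

Logarithmic decrement δ = (1/n)·ln(x₀/x_n) = (1/2)·ln(22.3/10.4) = (1/2)·ln(2.144) = 0.3814.
ζ = δ/√(4π² + δ²) = 0.3814/√(39.48 + 0.145) = 0.3814/6.295 = 0.06059.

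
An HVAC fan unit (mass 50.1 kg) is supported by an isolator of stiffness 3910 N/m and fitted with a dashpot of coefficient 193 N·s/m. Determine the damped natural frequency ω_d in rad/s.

8.62 rad/s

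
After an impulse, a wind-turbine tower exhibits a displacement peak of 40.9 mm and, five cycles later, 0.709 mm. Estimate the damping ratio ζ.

Logarithmic decrement δ = (1/n)·ln(x₀/x_n) = (1/5)·ln(40.9/0.709) = (1/5)·ln(57.69) = 0.8110.
ζ = δ/√(4π² + δ²) = 0.8110/√(39.48 + 0.658) = 0.8110/6.335 = 0.1280.

0.128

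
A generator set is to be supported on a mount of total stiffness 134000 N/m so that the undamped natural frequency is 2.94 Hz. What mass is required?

393 kg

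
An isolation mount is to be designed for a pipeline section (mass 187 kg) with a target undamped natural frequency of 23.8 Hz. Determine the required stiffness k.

ω_n = 2πf_n = 2π × 23.8 = 149.5 rad/s.
k = m·ω_n² = 187 × 149.5² = 187 × 22360 = 4182000 N/m.

4180000 N/m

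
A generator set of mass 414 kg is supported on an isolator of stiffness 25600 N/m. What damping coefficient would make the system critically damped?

6510 N·s/m

c_c = 2√(k·m) = 2√(25600 × 414) = 2 × 3256 = 6511 N·s/m.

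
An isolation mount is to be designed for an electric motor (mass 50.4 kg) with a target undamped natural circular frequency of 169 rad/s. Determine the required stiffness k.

k = m·ω_n² = 50.4 × 169.0² = 50.4 × 28560 = 1439000 N/m.

1440000 N/m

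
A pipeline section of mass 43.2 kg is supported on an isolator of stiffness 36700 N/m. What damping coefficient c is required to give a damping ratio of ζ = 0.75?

1890 N·s/m

c_c = 2√(k·m) = 2√(36700 × 43.2) = 2518 N·s/m.
c = ζ·c_c = 0.75 × 2518 = 1889 N·s/m.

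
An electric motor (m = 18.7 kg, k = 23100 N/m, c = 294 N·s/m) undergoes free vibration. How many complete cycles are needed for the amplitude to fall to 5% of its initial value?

ζ = c/(2√(km)) = 294/(2√(23100 × 18.7)) = 294/1314 = 0.2237.
Logarithmic decrement δ = 2πζ/√(1 − ζ²) = 2π × 0.2237/√(1 − 0.0500) = 1.442.
x_n/x₀ = e^(−nδ) ≤ 0.05; take ln: n ≥ ln(1/0.05)/δ = 2.996/1.442 = 2.078.
So 3 complete cycles are required.

3 cycles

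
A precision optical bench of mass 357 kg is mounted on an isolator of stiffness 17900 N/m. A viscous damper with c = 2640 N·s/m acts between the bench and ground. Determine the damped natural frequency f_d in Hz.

ω_n = √(k/m) = √(17900/357) = 7.081 rad/s.
Critical damping c_c = 2√(k·m) = 2√(17900 × 357) = 5056 N·s/m, so ζ = c/c_c = 2640/5056 = 0.5222.
ω_d = ω_n√(1 − ζ²) = 7.081 × √(1 − 0.273) = 6.039 rad/s.
f_d = ω_d/(2π) = 0.9611 Hz.

0.961 Hz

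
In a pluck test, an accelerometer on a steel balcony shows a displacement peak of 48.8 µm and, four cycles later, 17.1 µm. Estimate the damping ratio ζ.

0.0417

Logarithmic decrement δ = (1/n)·ln(x₀/x_n) = (1/4)·ln(48.8/17.1) = (1/4)·ln(2.854) = 0.2622.
ζ = δ/√(4π² + δ²) = 0.2622/√(39.48 + 0.0687) = 0.2622/6.289 = 0.04169.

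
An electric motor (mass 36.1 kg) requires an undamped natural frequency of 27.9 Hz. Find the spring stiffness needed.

ω_n = 2πf_n = 2π × 27.9 = 175.3 rad/s.
k = m·ω_n² = 36.1 × 175.3² = 36.1 × 30730 = 1109000 N/m.

1110000 N/m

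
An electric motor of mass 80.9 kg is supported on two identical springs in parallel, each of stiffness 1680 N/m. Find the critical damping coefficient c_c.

Parallel springs add: k_eq = 2 × 1680 = 3360 N/m.
c_c = 2√(k_eq·m) = 2√(3360 × 80.9) = 2 × 521.4 = 1043 N·s/m.

1040 N·s/m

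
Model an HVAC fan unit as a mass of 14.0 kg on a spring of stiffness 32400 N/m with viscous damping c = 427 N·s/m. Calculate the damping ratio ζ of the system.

0.317

ω_n = √(k/m) = √(32400/14.0) = 48.11 rad/s.
Critical damping c_c = 2√(k·m) = 2√(32400 × 14.0) = 1347 N·s/m, so ζ = c/c_c = 427/1347 = 0.3170.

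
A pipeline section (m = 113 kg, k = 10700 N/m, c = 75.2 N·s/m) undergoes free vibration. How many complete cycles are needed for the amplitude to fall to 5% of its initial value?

ζ = c/(2√(km)) = 75.2/(2√(10700 × 113)) = 75.2/2199 = 0.03419.
Logarithmic decrement δ = 2πζ/√(1 − ζ²) = 2π × 0.03419/√(1 − 0.00117) = 0.2150.
x_n/x₀ = e^(−nδ) ≤ 0.05; take ln: n ≥ ln(1/0.05)/δ = 2.996/0.2150 = 13.94.
So 14 complete cycles are required.

14 cycles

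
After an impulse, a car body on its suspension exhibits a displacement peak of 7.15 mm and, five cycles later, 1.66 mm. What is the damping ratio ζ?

Logarithmic decrement δ = (1/n)·ln(x₀/x_n) = (1/5)·ln(7.15/1.66) = (1/5)·ln(4.307) = 0.2921.
ζ = δ/√(4π² + δ²) = 0.2921/√(39.48 + 0.0853) = 0.2921/6.290 = 0.04643.

0.0464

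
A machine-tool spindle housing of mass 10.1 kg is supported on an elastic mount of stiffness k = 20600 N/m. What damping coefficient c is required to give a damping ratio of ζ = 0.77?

702 N·s/m

c_c = 2√(k·m) = 2√(20600 × 10.1) = 912.3 N·s/m.
c = ζ·c_c = 0.77 × 912.3 = 702.4 N·s/m.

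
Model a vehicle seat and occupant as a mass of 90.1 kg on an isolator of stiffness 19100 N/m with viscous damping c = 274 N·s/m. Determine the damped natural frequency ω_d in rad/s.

14.5 rad/s

ω_n = √(k/m) = √(19100/90.1) = 14.56 rad/s.
Critical damping c_c = 2√(k·m) = 2√(19100 × 90.1) = 2624 N·s/m, so ζ = c/c_c = 274/2624 = 0.1044.
ω_d = ω_n√(1 − ζ²) = 14.56 × √(1 − 0.0109) = 14.48 rad/s.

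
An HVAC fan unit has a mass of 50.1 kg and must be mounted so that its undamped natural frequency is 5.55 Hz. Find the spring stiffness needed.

60900 N/m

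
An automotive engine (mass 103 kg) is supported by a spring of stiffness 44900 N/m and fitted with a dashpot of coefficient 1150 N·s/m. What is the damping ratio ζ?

0.267

ω_n = √(k/m) = √(44900/103) = 20.88 rad/s.
Critical damping c_c = 2√(k·m) = 2√(44900 × 103) = 4301 N·s/m, so ζ = c/c_c = 1150/4301 = 0.2674.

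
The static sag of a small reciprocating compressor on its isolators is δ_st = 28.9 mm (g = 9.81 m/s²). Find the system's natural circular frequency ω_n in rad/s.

ω_n = √(g/δ_st) = √(9.81/0.0289) = √339.4 = 18.42 rad/s.

18.4 rad/s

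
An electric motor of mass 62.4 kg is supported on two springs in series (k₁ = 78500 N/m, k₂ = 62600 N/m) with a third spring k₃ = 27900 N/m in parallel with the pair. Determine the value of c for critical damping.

3960 N·s/m

Series pair: k_s = k₁k₂/(k₁+k₂) = (78500)(62600)/(78500 + 62600) = 34830 N/m. In parallel with k₃: k_eq = 34830 + 27900 = 62730 N/m.
c_c = 2√(k_eq·m) = 2√(62730 × 62.4) = 2 × 1978 = 3957 N·s/m.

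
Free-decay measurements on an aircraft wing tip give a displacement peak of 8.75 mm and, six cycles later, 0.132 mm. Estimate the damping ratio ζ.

Logarithmic decrement δ = (1/n)·ln(x₀/x_n) = (1/6)·ln(8.75/0.132) = (1/6)·ln(66.29) = 0.6990.
ζ = δ/√(4π² + δ²) = 0.6990/√(39.48 + 0.489) = 0.6990/6.322 = 0.1106.

0.111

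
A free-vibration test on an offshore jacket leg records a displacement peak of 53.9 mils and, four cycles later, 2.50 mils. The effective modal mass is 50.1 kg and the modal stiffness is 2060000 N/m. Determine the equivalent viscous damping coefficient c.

Logarithmic decrement δ = (1/n)·ln(x₀/x_n) = (1/4)·ln(53.9/2.50) = (1/4)·ln(21.56) = 0.7677.
ζ = δ/√(4π² + δ²) = 0.7677/√(39.48 + 0.589) = 0.7677/6.330 = 0.1213.
c = ζ · 2√(km) = 0.1213 × 2√(2060000 × 50.1) = 0.1213 × 20320 = 2464 N·s/m.

2460 N·s/m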